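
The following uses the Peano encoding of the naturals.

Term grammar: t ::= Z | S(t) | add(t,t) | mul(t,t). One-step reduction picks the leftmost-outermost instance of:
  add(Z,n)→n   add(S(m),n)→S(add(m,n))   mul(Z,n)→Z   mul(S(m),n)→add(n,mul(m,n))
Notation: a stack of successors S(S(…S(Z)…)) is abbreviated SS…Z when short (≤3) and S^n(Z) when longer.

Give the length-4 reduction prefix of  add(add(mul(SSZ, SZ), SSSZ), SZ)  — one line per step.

  start: add(add(mul(SSZ, SZ), SSSZ), SZ)
  [1] add(add(add(SZ, mul(SZ, SZ)), SSSZ), SZ)
  [2] add(add(S(add(Z, mul(SZ, SZ))), SSSZ), SZ)
  [3] add(S(add(add(Z, mul(SZ, SZ)), SSSZ)), SZ)
  [4] S(add(add(add(Z, mul(SZ, SZ)), SSSZ), SZ))

Answer: after 4 steps: S(add(add(add(Z, mul(SZ, SZ)), SSSZ), SZ))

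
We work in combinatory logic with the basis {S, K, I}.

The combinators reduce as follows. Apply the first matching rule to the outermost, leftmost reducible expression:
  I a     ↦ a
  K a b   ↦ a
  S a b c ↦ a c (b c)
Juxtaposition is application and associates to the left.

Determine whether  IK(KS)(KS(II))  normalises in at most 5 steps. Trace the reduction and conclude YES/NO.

  start: IK(KS)(KS(II))
  step 1: K(KS)(KS(II))
  step 2: KS

Answer: YES — reaches normal form KS in 2 ≤ 5 steps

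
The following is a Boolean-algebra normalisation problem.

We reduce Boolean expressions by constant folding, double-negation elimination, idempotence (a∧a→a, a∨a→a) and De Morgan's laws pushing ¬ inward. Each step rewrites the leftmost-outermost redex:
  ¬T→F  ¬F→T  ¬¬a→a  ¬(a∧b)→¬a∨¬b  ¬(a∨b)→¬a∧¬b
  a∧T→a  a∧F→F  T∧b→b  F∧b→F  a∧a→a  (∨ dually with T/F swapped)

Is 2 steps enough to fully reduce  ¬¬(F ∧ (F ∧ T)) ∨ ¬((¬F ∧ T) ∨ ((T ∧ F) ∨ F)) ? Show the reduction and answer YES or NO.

  start: ¬¬(F ∧ (F ∧ T)) ∨ ¬((¬F ∧ T) ∨ ((T ∧ F) ∨ F))
  →1  (F ∧ (F ∧ T)) ∨ ¬((¬F ∧ T) ∨ ((T ∧ F) ∨ F))
  →2  F ∨ ¬((¬F ∧ T) ∨ ((T ∧ F) ∨ F))

Answer: NO — after 2 steps the term is F ∨ ¬((¬F ∧ T) ∨ ((T ∧ F) ∨ F)), not yet normal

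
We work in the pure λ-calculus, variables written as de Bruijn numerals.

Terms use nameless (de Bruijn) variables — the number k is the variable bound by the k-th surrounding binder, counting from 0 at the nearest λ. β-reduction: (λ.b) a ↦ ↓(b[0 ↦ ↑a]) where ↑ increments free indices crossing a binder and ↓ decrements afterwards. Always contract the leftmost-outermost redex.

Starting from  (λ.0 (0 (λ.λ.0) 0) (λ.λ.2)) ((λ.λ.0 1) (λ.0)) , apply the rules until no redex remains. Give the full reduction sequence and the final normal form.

  start: (λ.0 (0 (λ.λ.0) 0) (λ.λ.2)) ((λ.λ.0 1) (λ.0))
  step 1: (λ.λ.0 1) (λ.0) ((λ.λ.0 1) (λ.0) (λ.λ.0) ((λ.λ.0 1) (λ.0))) (λ.λ.(λ.λ.0 1) (λ.0))
  step 2: (λ.0 (λ.0)) ((λ.λ.0 1) (λ.0) (λ.λ.0) ((λ.λ.0 1) (λ.0))) (λ.λ.(λ.λ.0 1) (λ.0))
  step 3: (λ.λ.0 1) (λ.0) (λ.λ.0) ((λ.λ.0 1) (λ.0)) (λ.0) (λ.λ.(λ.λ.0 1) (λ.0))
  step 4: (λ.0 (λ.0)) (λ.λ.0) ((λ.λ.0 1) (λ.0)) (λ.0) (λ.λ.(λ.λ.0 1) (λ.0))
  step 5: (λ.λ.0) (λ.0) ((λ.λ.0 1) (λ.0)) (λ.0) (λ.λ.(λ.λ.0 1) (λ.0))
  step 6: (λ.0) ((λ.λ.0 1) (λ.0)) (λ.0) (λ.λ.(λ.λ.0 1) (λ.0))
  step 7: (λ.λ.0 1) (λ.0) (λ.0) (λ.λ.(λ.λ.0 1) (λ.0))
  step 8: (λ.0 (λ.0)) (λ.0) (λ.λ.(λ.λ.0 1) (λ.0))
  step 9: (λ.0) (λ.0) (λ.λ.(λ.λ.0 1) (λ.0))
  step 10: (λ.0) (λ.λ.(λ.λ.0 1) (λ.0))
  step 11: λ.λ.(λ.λ.0 1) (λ.0)
  step 12: λ.λ.λ.0 (λ.0)

Answer: normal form = λ.λ.λ.0 (λ.0)  (in 12 steps)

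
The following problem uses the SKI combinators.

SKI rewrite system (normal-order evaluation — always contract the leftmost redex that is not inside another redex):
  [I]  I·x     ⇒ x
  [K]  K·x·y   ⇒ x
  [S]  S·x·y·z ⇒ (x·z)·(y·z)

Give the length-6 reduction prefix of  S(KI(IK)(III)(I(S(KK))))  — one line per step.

Answer: after 6 steps: S(S(KK))

Working:
  start: S(KI(IK)(III)(I(S(KK))))
  →1  S(I(III)(I(S(KK))))
  →2  S(III(I(S(KK))))
  →3  S(II(I(S(KK))))
  →4  S(I(I(S(KK))))
  →5  S(I(S(KK)))
  →6  S(S(KK))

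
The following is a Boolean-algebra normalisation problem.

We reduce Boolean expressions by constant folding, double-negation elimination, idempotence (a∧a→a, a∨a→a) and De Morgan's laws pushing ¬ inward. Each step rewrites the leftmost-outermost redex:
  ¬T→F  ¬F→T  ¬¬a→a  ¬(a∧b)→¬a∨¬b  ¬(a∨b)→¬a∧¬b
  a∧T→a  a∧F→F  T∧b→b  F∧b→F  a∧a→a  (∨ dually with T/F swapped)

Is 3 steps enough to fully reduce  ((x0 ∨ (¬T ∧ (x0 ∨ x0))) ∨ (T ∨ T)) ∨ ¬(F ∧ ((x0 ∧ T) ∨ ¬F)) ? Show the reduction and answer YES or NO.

Answer: NO — after 3 steps the term is (x0 ∨ (T ∨ T)) ∨ ¬(F ∧ ((x0 ∧ T) ∨ ¬F)), not yet normal

Working:
  start: ((x0 ∨ (¬T ∧ (x0 ∨ x0))) ∨ (T ∨ T)) ∨ ¬(F ∧ ((x0 ∧ T) ∨ ¬F))
  step 1: ((x0 ∨ (F ∧ (x0 ∨ x0))) ∨ (T ∨ T)) ∨ ¬(F ∧ ((x0 ∧ T) ∨ ¬F))
  step 2: ((x0 ∨ F) ∨ (T ∨ T)) ∨ ¬(F ∧ ((x0 ∧ T) ∨ ¬F))
  step 3: (x0 ∨ (T ∨ T)) ∨ ¬(F ∧ ((x0 ∧ T) ∨ ¬F))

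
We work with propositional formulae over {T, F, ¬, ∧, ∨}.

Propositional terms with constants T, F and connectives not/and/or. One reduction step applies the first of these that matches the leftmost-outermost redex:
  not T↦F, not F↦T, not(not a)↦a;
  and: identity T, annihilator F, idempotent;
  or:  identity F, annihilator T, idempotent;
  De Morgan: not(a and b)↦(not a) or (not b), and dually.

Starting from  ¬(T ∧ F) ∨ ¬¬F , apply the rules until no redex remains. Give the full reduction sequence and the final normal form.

Answer: normal form = T  (in 5 steps)

Derivation:
  start: ¬(T ∧ F) ∨ ¬¬F
  step 1: (¬T ∨ ¬F) ∨ ¬¬F
  step 2: (F ∨ ¬F) ∨ ¬¬F
  step 3: ¬F ∨ ¬¬F
  step 4: T ∨ ¬¬F
  step 5: T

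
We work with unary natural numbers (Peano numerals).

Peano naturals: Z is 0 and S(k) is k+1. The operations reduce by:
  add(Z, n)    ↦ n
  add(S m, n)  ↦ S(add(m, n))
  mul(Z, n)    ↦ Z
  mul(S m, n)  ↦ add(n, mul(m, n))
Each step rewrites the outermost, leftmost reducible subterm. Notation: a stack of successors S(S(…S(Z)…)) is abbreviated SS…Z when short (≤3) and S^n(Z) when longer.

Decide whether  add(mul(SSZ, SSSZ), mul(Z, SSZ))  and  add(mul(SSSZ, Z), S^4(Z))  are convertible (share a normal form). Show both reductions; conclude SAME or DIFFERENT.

Answer: DIFFERENT — A ⇓ S^6(Z), B ⇓ S^4(Z)

Reduction:
Term A:
  start: add(mul(SSZ, SSSZ), mul(Z, SSZ))
  step 1: add(add(SSSZ, mul(SZ, SSSZ)), mul(Z, SSZ))
  step 2: add(S(add(SSZ, mul(SZ, SSSZ))), mul(Z, SSZ))
  step 3: S(add(add(SSZ, mul(SZ, SSSZ)), mul(Z, SSZ)))
  step 4: S(add(S(add(SZ, mul(SZ, SSSZ))), mul(Z, SSZ)))
  step 5: S(S(add(add(SZ, mul(SZ, SSSZ)), mul(Z, SSZ))))
  step 6: S(S(add(S(add(Z, mul(SZ, SSSZ))), mul(Z, SSZ))))
  step 7: S(S(S(add(add(Z, mul(SZ, SSSZ)), mul(Z, SSZ)))))
  step 8: S(S(S(add(mul(SZ, SSSZ), mul(Z, SSZ)))))
  step 9: S(S(S(add(add(SSSZ, mul(Z, SSSZ)), mul(Z, SSZ)))))
  step 10: S(S(S(add(S(add(SSZ, mul(Z, SSSZ))), mul(Z, SSZ)))))
  step 11: S(S(S(S(add(add(SSZ, mul(Z, SSSZ)), mul(Z, SSZ))))))
  step 12: S(S(S(S(add(S(add(SZ, mul(Z, SSSZ))), mul(Z, SSZ))))))
  step 13: S(S(S(S(S(add(add(SZ, mul(Z, SSSZ)), mul(Z, SSZ)))))))
  step 14: S(S(S(S(S(add(S(add(Z, mul(Z, SSSZ))), mul(Z, SSZ)))))))
  step 15: S(S(S(S(S(S(add(add(Z, mul(Z, SSSZ)), mul(Z, SSZ))))))))
  step 16: S(S(S(S(S(S(add(mul(Z, SSSZ), mul(Z, SSZ))))))))
  step 17: S(S(S(S(S(S(add(Z, mul(Z, SSZ))))))))
  step 18: S(S(S(S(S(S(mul(Z, SSZ)))))))
  step 19: S^6(Z)

Term B:
  start: add(mul(SSSZ, Z), S^4(Z))
  step 1: add(add(Z, mul(SSZ, Z)), S^4(Z))
  step 2: add(mul(SSZ, Z), S^4(Z))
  step 3: add(add(Z, mul(SZ, Z)), S^4(Z))
  step 4: add(mul(SZ, Z), S^4(Z))
  step 5: add(add(Z, mul(Z, Z)), S^4(Z))
  step 6: add(mul(Z, Z), S^4(Z))
  step 7: add(Z, S^4(Z))
  step 8: S^4(Z)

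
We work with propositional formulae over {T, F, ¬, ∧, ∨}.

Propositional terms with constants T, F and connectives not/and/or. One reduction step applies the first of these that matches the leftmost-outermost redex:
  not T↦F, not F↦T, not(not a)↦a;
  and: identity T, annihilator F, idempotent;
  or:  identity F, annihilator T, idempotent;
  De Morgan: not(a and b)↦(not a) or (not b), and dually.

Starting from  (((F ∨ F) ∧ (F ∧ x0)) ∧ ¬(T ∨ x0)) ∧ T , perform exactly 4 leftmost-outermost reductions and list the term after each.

  start: (((F ∨ F) ∧ (F ∧ x0)) ∧ ¬(T ∨ x0)) ∧ T
  →1  ((F ∨ F) ∧ (F ∧ x0)) ∧ ¬(T ∨ x0)
  →2  (F ∧ (F ∧ x0)) ∧ ¬(T ∨ x0)
  →3  F ∧ ¬(T ∨ x0)
  →4  F

Answer: after 4 steps: F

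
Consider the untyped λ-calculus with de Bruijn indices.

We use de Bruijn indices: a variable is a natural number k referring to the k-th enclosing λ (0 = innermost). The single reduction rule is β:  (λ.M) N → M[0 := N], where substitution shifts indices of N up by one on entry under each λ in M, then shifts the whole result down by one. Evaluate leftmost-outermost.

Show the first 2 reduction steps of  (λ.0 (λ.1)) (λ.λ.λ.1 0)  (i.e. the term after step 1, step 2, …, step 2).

Answer: after 2 steps: λ.λ.1 0

Working:
  start: (λ.0 (λ.1)) (λ.λ.λ.1 0)
  →1  (λ.λ.λ.1 0) (λ.λ.λ.λ.1 0)
  →2  λ.λ.1 0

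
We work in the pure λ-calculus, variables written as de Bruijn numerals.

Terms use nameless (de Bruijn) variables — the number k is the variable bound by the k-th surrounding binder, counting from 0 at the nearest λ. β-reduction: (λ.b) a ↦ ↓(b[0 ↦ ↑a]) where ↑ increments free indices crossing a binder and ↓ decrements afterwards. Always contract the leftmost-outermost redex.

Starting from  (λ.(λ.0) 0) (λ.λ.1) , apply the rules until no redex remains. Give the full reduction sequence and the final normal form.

Answer: normal form = λ.λ.1  (in 2 steps)

Derivation:
  start: (λ.(λ.0) 0) (λ.λ.1)
  →1  (λ.0) (λ.λ.1)
  →2  λ.λ.1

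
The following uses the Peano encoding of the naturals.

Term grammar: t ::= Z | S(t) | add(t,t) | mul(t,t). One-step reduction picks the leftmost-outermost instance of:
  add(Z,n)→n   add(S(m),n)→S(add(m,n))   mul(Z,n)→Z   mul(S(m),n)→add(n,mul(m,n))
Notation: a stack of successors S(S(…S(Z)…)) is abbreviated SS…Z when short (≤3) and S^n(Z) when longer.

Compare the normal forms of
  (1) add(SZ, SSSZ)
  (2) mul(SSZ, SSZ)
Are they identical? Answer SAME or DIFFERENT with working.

Answer: SAME — A ⇓ S^4(Z), B ⇓ S^4(Z)

Working:
Term A:
  start: add(SZ, SSSZ)
  [1] S(add(Z, SSSZ))
  [2] S^4(Z)

Term B:
  start: mul(SSZ, SSZ)
  [1] add(SSZ, mul(SZ, SSZ))
  [2] S(add(SZ, mul(SZ, SSZ)))
  [3] S(S(add(Z, mul(SZ, SSZ))))
  [4] S(S(mul(SZ, SSZ)))
  [5] S(S(add(SSZ, mul(Z, SSZ))))
  [6] S(S(S(add(SZ, mul(Z, SSZ)))))
  [7] S(S(S(S(add(Z, mul(Z, SSZ))))))
  [8] S(S(S(S(mul(Z, SSZ)))))
  [9] S^4(Z)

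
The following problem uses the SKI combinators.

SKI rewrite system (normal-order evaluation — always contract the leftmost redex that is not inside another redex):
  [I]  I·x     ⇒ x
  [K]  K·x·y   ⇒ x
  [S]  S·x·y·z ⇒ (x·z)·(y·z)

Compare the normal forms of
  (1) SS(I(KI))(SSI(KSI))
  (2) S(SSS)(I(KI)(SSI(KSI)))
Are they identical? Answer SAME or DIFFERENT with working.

Answer: SAME — A ⇓ S(SSS)I, B ⇓ S(SSS)I

Working:
Term A:
  start: SS(I(KI))(SSI(KSI))
  step 1: S(SSI(KSI))(I(KI)(SSI(KSI)))
  step 2: S(S(KSI)(I(KSI)))(I(KI)(SSI(KSI)))
  step 3: S(SS(I(KSI)))(I(KI)(SSI(KSI)))
  step 4: S(SS(KSI))(I(KI)(SSI(KSI)))
  step 5: S(SSS)(I(KI)(SSI(KSI)))
  step 6: S(SSS)(KI(SSI(KSI)))
  step 7: S(SSS)I

Term B:
  start: S(SSS)(I(KI)(SSI(KSI)))
  step 1: S(SSS)(KI(SSI(KSI)))
  step 2: S(SSS)I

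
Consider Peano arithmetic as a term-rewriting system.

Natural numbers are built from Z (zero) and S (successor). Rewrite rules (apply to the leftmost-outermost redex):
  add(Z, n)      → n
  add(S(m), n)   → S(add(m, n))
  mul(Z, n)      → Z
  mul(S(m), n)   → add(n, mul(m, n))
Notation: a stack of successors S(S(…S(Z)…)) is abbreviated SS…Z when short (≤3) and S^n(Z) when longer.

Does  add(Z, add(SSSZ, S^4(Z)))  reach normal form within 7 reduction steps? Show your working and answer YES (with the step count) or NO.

Answer: YES — reaches normal form S^7(Z) in 5 ≤ 7 steps

Reduction:
  start: add(Z, add(SSSZ, S^4(Z)))
  step 1: add(SSSZ, S^4(Z))
  step 2: S(add(SSZ, S^4(Z)))
  step 3: S(S(add(SZ, S^4(Z))))
  step 4: S(S(S(add(Z, S^4(Z)))))
  step 5: S^7(Z)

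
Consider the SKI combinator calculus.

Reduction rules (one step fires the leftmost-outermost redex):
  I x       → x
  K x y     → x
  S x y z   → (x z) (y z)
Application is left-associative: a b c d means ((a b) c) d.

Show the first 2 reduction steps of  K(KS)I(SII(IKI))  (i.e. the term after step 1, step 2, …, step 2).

  start: K(KS)I(SII(IKI))
  step 1: KS(SII(IKI))
  step 2: S

Answer: after 2 steps: S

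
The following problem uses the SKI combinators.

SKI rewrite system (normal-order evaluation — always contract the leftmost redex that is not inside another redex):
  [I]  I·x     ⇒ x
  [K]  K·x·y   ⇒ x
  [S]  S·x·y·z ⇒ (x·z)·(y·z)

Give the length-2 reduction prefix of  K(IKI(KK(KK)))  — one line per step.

  start: K(IKI(KK(KK)))
  [1] K(KI(KK(KK)))
  [2] KI

Answer: after 2 steps: KI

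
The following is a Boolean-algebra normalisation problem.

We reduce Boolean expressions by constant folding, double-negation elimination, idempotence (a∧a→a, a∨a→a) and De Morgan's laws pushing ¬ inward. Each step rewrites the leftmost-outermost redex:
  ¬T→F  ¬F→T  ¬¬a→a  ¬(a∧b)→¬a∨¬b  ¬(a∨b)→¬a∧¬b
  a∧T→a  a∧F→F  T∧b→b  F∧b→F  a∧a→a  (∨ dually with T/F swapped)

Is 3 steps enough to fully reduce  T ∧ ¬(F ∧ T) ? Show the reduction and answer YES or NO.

  start: T ∧ ¬(F ∧ T)
  →1  ¬(F ∧ T)
  →2  ¬F ∨ ¬T
  →3  T ∨ ¬T

Answer: NO — after 3 steps the term is T ∨ ¬T, not yet normal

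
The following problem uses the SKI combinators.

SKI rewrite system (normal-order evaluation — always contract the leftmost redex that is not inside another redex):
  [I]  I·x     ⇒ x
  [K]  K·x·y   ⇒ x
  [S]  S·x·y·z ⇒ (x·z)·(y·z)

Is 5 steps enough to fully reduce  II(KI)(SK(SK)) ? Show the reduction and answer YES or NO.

Answer: YES — reaches normal form I in 3 ≤ 5 steps

Reduction:
  start: II(KI)(SK(SK))
  [1] I(KI)(SK(SK))
  [2] KI(SK(SK))
  [3] I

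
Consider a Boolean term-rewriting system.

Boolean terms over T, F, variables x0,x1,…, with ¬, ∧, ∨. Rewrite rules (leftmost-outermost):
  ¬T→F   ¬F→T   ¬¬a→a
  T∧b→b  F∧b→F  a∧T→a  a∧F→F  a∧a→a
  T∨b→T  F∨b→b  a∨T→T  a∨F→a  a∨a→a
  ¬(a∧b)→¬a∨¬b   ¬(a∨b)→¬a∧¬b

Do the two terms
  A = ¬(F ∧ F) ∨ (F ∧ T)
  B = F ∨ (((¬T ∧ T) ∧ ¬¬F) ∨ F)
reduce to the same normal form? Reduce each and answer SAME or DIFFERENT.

Term A:
  start: ¬(F ∧ F) ∨ (F ∧ T)
  [1] (¬F ∨ ¬F) ∨ (F ∧ T)
  [2] ¬F ∨ (F ∧ T)
  [3] T ∨ (F ∧ T)
  [4] T

Term B:
  start: F ∨ (((¬T ∧ T) ∧ ¬¬F) ∨ F)
  [1] ((¬T ∧ T) ∧ ¬¬F) ∨ F
  [2] (¬T ∧ T) ∧ ¬¬F
  [3] ¬T ∧ ¬¬F
  [4] F ∧ ¬¬F
  [5] F

Answer: DIFFERENT — A ⇓ T, B ⇓ F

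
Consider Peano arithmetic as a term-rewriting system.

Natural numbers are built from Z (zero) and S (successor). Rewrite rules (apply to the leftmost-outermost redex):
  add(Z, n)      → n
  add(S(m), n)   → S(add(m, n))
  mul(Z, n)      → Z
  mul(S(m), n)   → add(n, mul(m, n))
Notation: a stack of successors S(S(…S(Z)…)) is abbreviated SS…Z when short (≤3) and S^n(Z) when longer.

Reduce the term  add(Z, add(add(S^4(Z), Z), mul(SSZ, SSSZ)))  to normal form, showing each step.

  start: add(Z, add(add(S^4(Z), Z), mul(SSZ, SSSZ)))
  step 1: add(add(S^4(Z), Z), mul(SSZ, SSSZ))
  step 2: add(S(add(SSSZ, Z)), mul(SSZ, SSSZ))
  step 3: S(add(add(SSSZ, Z), mul(SSZ, SSSZ)))
  step 4: S(add(S(add(SSZ, Z)), mul(SSZ, SSSZ)))
  step 5: S(S(add(add(SSZ, Z), mul(SSZ, SSSZ))))
  step 6: S(S(add(S(add(SZ, Z)), mul(SSZ, SSSZ))))
  step 7: S(S(S(add(add(SZ, Z), mul(SSZ, SSSZ)))))
  step 8: S(S(S(add(S(add(Z, Z)), mul(SSZ, SSSZ)))))
  step 9: S(S(S(S(add(add(Z, Z), mul(SSZ, SSSZ))))))
  step 10: S(S(S(S(add(Z, mul(SSZ, SSSZ))))))
  step 11: S(S(S(S(mul(SSZ, SSSZ)))))
  step 12: S(S(S(S(add(SSSZ, mul(SZ, SSSZ))))))
  step 13: S(S(S(S(S(add(SSZ, mul(SZ, SSSZ)))))))
  step 14: S(S(S(S(S(S(add(SZ, mul(SZ, SSSZ))))))))
  step 15: S(S(S(S(S(S(S(add(Z, mul(SZ, SSSZ)))))))))
  step 16: S(S(S(S(S(S(S(mul(SZ, SSSZ))))))))
  step 17: S(S(S(S(S(S(S(add(SSSZ, mul(Z, SSSZ)))))))))
  step 18: S(S(S(S(S(S(S(S(add(SSZ, mul(Z, SSSZ))))))))))
  step 19: S(S(S(S(S(S(S(S(S(add(SZ, mul(Z, SSSZ)))))))))))
  step 20: S(S(S(S(S(S(S(S(S(S(add(Z, mul(Z, SSSZ))))))))))))
  step 21: S(S(S(S(S(S(S(S(S(S(mul(Z, SSSZ)))))))))))
  step 22: S^10(Z)

Answer: normal form = S^10(Z)  (in 22 steps)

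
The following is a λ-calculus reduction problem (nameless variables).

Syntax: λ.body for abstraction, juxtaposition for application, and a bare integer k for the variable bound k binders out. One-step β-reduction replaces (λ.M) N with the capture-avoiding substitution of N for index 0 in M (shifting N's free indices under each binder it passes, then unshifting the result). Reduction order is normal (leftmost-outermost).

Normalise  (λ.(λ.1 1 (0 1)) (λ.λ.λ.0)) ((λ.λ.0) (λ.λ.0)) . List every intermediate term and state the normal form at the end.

  start: (λ.(λ.1 1 (0 1)) (λ.λ.λ.0)) ((λ.λ.0) (λ.λ.0))
  step 1: (λ.(λ.λ.0) (λ.λ.0) ((λ.λ.0) (λ.λ.0)) (0 ((λ.λ.0) (λ.λ.0)))) (λ.λ.λ.0)
  step 2: (λ.λ.0) (λ.λ.0) ((λ.λ.0) (λ.λ.0)) ((λ.λ.λ.0) ((λ.λ.0) (λ.λ.0)))
  step 3: (λ.0) ((λ.λ.0) (λ.λ.0)) ((λ.λ.λ.0) ((λ.λ.0) (λ.λ.0)))
  step 4: (λ.λ.0) (λ.λ.0) ((λ.λ.λ.0) ((λ.λ.0) (λ.λ.0)))
  step 5: (λ.0) ((λ.λ.λ.0) ((λ.λ.0) (λ.λ.0)))
  step 6: (λ.λ.λ.0) ((λ.λ.0) (λ.λ.0))
  step 7: λ.λ.0

Answer: normal form = λ.λ.0  (in 7 steps)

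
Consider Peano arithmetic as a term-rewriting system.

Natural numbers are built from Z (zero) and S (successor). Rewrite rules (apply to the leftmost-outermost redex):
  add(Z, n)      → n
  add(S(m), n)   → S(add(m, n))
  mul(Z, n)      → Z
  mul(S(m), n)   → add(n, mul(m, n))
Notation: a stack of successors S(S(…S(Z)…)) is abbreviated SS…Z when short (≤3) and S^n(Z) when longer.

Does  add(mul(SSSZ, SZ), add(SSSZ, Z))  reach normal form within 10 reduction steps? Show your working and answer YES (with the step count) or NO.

Answer: NO — after 10 steps the term is S(S(add(S(add(Z, mul(Z, SZ))), add(SSSZ, Z)))), not yet normal

Working:
  start: add(mul(SSSZ, SZ), add(SSSZ, Z))
  →1  add(add(SZ, mul(SSZ, SZ)), add(SSSZ, Z))
  →2  add(S(add(Z, mul(SSZ, SZ))), add(SSSZ, Z))
  →3  S(add(add(Z, mul(SSZ, SZ)), add(SSSZ, Z)))
  →4  S(add(mul(SSZ, SZ), add(SSSZ, Z)))
  →5  S(add(add(SZ, mul(SZ, SZ)), add(SSSZ, Z)))
  →6  S(add(S(add(Z, mul(SZ, SZ))), add(SSSZ, Z)))
  →7  S(S(add(add(Z, mul(SZ, SZ)), add(SSSZ, Z))))
  →8  S(S(add(mul(SZ, SZ), add(SSSZ, Z))))
  →9  S(S(add(add(SZ, mul(Z, SZ)), add(SSSZ, Z))))
  →10  S(S(add(S(add(Z, mul(Z, SZ))), add(SSSZ, Z))))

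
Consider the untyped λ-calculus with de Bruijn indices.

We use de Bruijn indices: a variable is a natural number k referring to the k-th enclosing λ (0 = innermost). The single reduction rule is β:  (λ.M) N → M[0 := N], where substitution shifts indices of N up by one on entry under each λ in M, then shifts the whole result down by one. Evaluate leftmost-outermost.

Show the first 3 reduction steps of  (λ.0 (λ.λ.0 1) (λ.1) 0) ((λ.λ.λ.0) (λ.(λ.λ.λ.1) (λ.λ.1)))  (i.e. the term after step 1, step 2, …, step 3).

  start: (λ.0 (λ.λ.0 1) (λ.1) 0) ((λ.λ.λ.0) (λ.(λ.λ.λ.1) (λ.λ.1)))
  [1] (λ.λ.λ.0) (λ.(λ.λ.λ.1) (λ.λ.1)) (λ.λ.0 1) (λ.(λ.λ.λ.0) (λ.(λ.λ.λ.1) (λ.λ.1))) ((λ.λ.λ.0) (λ.(λ.λ.λ.1) (λ.λ.1)))
  [2] (λ.λ.0) (λ.λ.0 1) (λ.(λ.λ.λ.0) (λ.(λ.λ.λ.1) (λ.λ.1))) ((λ.λ.λ.0) (λ.(λ.λ.λ.1) (λ.λ.1)))
  [3] (λ.0) (λ.(λ.λ.λ.0) (λ.(λ.λ.λ.1) (λ.λ.1))) ((λ.λ.λ.0) (λ.(λ.λ.λ.1) (λ.λ.1)))

Answer: after 3 steps: (λ.0) (λ.(λ.λ.λ.0) (λ.(λ.λ.λ.1) (λ.λ.1))) ((λ.λ.λ.0) (λ.(λ.λ.λ.1) (λ.λ.1)))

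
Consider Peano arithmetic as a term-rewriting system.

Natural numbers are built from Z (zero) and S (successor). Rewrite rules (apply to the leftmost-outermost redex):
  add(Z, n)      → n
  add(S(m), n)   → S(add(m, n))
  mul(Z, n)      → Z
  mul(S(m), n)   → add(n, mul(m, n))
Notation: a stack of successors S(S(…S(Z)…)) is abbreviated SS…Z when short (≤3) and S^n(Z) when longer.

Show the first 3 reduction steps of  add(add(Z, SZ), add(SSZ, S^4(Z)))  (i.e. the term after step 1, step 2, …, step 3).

Answer: after 3 steps: S(add(SSZ, S^4(Z)))

Derivation:
  start: add(add(Z, SZ), add(SSZ, S^4(Z)))
  [1] add(SZ, add(SSZ, S^4(Z)))
  [2] S(add(Z, add(SSZ, S^4(Z))))
  [3] S(add(SSZ, S^4(Z)))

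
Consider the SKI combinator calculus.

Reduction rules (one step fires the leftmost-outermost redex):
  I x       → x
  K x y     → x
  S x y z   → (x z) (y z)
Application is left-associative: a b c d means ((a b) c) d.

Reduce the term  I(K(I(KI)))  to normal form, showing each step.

Answer: normal form = K(KI)  (in 2 steps)

Working:
  start: I(K(I(KI)))
  [1] K(I(KI))
  [2] K(KI)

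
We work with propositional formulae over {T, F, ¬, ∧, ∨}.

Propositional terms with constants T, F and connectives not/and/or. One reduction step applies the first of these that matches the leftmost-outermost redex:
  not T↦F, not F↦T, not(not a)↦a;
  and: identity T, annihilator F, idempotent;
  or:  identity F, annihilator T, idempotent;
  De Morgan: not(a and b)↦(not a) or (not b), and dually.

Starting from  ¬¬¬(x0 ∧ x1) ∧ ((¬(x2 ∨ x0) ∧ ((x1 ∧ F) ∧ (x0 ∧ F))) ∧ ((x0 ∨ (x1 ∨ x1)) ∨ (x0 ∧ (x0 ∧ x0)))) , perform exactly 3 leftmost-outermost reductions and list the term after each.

Answer: after 3 steps: (¬x0 ∨ ¬x1) ∧ (((¬x2 ∧ ¬x0) ∧ ((x1 ∧ F) ∧ (x0 ∧ F))) ∧ ((x0 ∨ (x1 ∨ x1)) ∨ (x0 ∧ (x0 ∧ x0))))

Reduction:
  start: ¬¬¬(x0 ∧ x1) ∧ ((¬(x2 ∨ x0) ∧ ((x1 ∧ F) ∧ (x0 ∧ F))) ∧ ((x0 ∨ (x1 ∨ x1)) ∨ (x0 ∧ (x0 ∧ x0))))
  [1] ¬(x0 ∧ x1) ∧ ((¬(x2 ∨ x0) ∧ ((x1 ∧ F) ∧ (x0 ∧ F))) ∧ ((x0 ∨ (x1 ∨ x1)) ∨ (x0 ∧ (x0 ∧ x0))))
  [2] (¬x0 ∨ ¬x1) ∧ ((¬(x2 ∨ x0) ∧ ((x1 ∧ F) ∧ (x0 ∧ F))) ∧ ((x0 ∨ (x1 ∨ x1)) ∨ (x0 ∧ (x0 ∧ x0))))
  [3] (¬x0 ∨ ¬x1) ∧ (((¬x2 ∧ ¬x0) ∧ ((x1 ∧ F) ∧ (x0 ∧ F))) ∧ ((x0 ∨ (x1 ∨ x1)) ∨ (x0 ∧ (x0 ∧ x0))))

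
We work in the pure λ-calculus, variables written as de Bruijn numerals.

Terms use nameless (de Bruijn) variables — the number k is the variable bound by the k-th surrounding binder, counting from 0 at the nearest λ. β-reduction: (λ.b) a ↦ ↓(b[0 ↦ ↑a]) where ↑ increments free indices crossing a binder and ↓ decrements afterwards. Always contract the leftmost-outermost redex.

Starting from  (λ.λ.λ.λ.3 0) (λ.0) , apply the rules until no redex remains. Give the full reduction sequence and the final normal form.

  start: (λ.λ.λ.λ.3 0) (λ.0)
  step 1: λ.λ.λ.(λ.0) 0
  step 2: λ.λ.λ.0

Answer: normal form = λ.λ.λ.0  (in 2 steps)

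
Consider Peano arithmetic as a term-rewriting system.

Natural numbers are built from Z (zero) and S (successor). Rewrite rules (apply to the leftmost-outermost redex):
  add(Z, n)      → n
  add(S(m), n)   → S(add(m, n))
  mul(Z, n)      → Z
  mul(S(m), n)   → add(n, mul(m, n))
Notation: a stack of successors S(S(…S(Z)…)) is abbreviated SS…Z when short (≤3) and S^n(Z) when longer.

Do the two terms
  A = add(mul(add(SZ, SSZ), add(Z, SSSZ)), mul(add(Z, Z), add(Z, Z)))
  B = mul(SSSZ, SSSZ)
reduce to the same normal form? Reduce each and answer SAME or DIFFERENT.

Answer: SAME — A ⇓ S^9(Z), B ⇓ S^9(Z)

Reduction:
Term A:
  start: add(mul(add(SZ, SSZ), add(Z, SSSZ)), mul(add(Z, Z), add(Z, Z)))
  step 1: add(mul(S(add(Z, SSZ)), add(Z, SSSZ)), mul(add(Z, Z), add(Z, Z)))
  step 2: add(add(add(Z, SSSZ), mul(add(Z, SSZ), add(Z, SSSZ))), mul(add(Z, Z), add(Z, Z)))
  step 3: add(add(SSSZ, mul(add(Z, SSZ), add(Z, SSSZ))), mul(add(Z, Z), add(Z, Z)))
  step 4: add(S(add(SSZ, mul(add(Z, SSZ), add(Z, SSSZ)))), mul(add(Z, Z), add(Z, Z)))
  step 5: S(add(add(SSZ, mul(add(Z, SSZ), add(Z, SSSZ))), mul(add(Z, Z), add(Z, Z))))
  step 6: S(add(S(add(SZ, mul(add(Z, SSZ), add(Z, SSSZ)))), mul(add(Z, Z), add(Z, Z))))
  step 7: S(S(add(add(SZ, mul(add(Z, SSZ), add(Z, SSSZ))), mul(add(Z, Z), add(Z, Z)))))
  step 8: S(S(add(S(add(Z, mul(add(Z, SSZ), add(Z, SSSZ)))), mul(add(Z, Z), add(Z, Z)))))
  step 9: S(S(S(add(add(Z, mul(add(Z, SSZ), add(Z, SSSZ))), mul(add(Z, Z), add(Z, Z))))))
  step 10: S(S(S(add(mul(add(Z, SSZ), add(Z, SSSZ)), mul(add(Z, Z), add(Z, Z))))))
  step 11: S(S(S(add(mul(SSZ, add(Z, SSSZ)), mul(add(Z, Z), add(Z, Z))))))
  step 12: S(S(S(add(add(add(Z, SSSZ), mul(SZ, add(Z, SSSZ))), mul(add(Z, Z), add(Z, Z))))))
  step 13: S(S(S(add(add(SSSZ, mul(SZ, add(Z, SSSZ))), mul(add(Z, Z), add(Z, Z))))))
  step 14: S(S(S(add(S(add(SSZ, mul(SZ, add(Z, SSSZ)))), mul(add(Z, Z), add(Z, Z))))))
  step 15: S(S(S(S(add(add(SSZ, mul(SZ, add(Z, SSSZ))), mul(add(Z, Z), add(Z, Z)))))))
  step 16: S(S(S(S(add(S(add(SZ, mul(SZ, add(Z, SSSZ)))), mul(add(Z, Z), add(Z, Z)))))))
  step 17: S(S(S(S(S(add(add(SZ, mul(SZ, add(Z, SSSZ))), mul(add(Z, Z), add(Z, Z))))))))
  step 18: S(S(S(S(S(add(S(add(Z, mul(SZ, add(Z, SSSZ)))), mul(add(Z, Z), add(Z, Z))))))))
  step 19: S(S(S(S(S(S(add(add(Z, mul(SZ, add(Z, SSSZ))), mul(add(Z, Z), add(Z, Z)))))))))
  step 20: S(S(S(S(S(S(add(mul(SZ, add(Z, SSSZ)), mul(add(Z, Z), add(Z, Z)))))))))
  step 21: S(S(S(S(S(S(add(add(add(Z, SSSZ), mul(Z, add(Z, SSSZ))), mul(add(Z, Z), add(Z, Z)))))))))
  step 22: S(S(S(S(S(S(add(add(SSSZ, mul(Z, add(Z, SSSZ))), mul(add(Z, Z), add(Z, Z)))))))))
  step 23: S(S(S(S(S(S(add(S(add(SSZ, mul(Z, add(Z, SSSZ)))), mul(add(Z, Z), add(Z, Z)))))))))
  step 24: S(S(S(S(S(S(S(add(add(SSZ, mul(Z, add(Z, SSSZ))), mul(add(Z, Z), add(Z, Z))))))))))
  step 25: S(S(S(S(S(S(S(add(S(add(SZ, mul(Z, add(Z, SSSZ)))), mul(add(Z, Z), add(Z, Z))))))))))
  step 26: S(S(S(S(S(S(S(S(add(add(SZ, mul(Z, add(Z, SSSZ))), mul(add(Z, Z), add(Z, Z)))))))))))
  step 27: S(S(S(S(S(S(S(S(add(S(add(Z, mul(Z, add(Z, SSSZ)))), mul(add(Z, Z), add(Z, Z)))))))))))
  step 28: S(S(S(S(S(S(S(S(S(add(add(Z, mul(Z, add(Z, SSSZ))), mul(add(Z, Z), add(Z, Z))))))))))))
  step 29: S(S(S(S(S(S(S(S(S(add(mul(Z, add(Z, SSSZ)), mul(add(Z, Z), add(Z, Z))))))))))))
  step 30: S(S(S(S(S(S(S(S(S(add(Z, mul(add(Z, Z), add(Z, Z))))))))))))
  step 31: S(S(S(S(S(S(S(S(S(mul(add(Z, Z), add(Z, Z)))))))))))
  step 32: S(S(S(S(S(S(S(S(S(mul(Z, add(Z, Z)))))))))))
  step 33: S^9(Z)

Term B:
  start: mul(SSSZ, SSSZ)
  step 1: add(SSSZ, mul(SSZ, SSSZ))
  step 2: S(add(SSZ, mul(SSZ, SSSZ)))
  step 3: S(S(add(SZ, mul(SSZ, SSSZ))))
  step 4: S(S(S(add(Z, mul(SSZ, SSSZ)))))
  step 5: S(S(S(mul(SSZ, SSSZ))))
  step 6: S(S(S(add(SSSZ, mul(SZ, SSSZ)))))
  step 7: S(S(S(S(add(SSZ, mul(SZ, SSSZ))))))
  step 8: S(S(S(S(S(add(SZ, mul(SZ, SSSZ)))))))
  step 9: S(S(S(S(S(S(add(Z, mul(SZ, SSSZ))))))))
  step 10: S(S(S(S(S(S(mul(SZ, SSSZ)))))))
  step 11: S(S(S(S(S(S(add(SSSZ, mul(Z, SSSZ))))))))
  step 12: S(S(S(S(S(S(S(add(SSZ, mul(Z, SSSZ)))))))))
  step 13: S(S(S(S(S(S(S(S(add(SZ, mul(Z, SSSZ))))))))))
  step 14: S(S(S(S(S(S(S(S(S(add(Z, mul(Z, SSSZ)))))))))))
  step 15: S(S(S(S(S(S(S(S(S(mul(Z, SSSZ))))))))))
  step 16: S^9(Z)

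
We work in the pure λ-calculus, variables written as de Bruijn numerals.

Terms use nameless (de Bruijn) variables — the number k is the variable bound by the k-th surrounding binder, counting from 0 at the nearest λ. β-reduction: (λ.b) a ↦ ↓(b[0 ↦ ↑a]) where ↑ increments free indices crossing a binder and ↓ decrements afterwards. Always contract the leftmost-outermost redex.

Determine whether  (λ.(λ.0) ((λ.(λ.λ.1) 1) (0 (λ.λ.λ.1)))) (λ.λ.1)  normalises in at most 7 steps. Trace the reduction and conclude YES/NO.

  start: (λ.(λ.0) ((λ.(λ.λ.1) 1) (0 (λ.λ.λ.1)))) (λ.λ.1)
  →1  (λ.0) ((λ.(λ.λ.1) (λ.λ.1)) ((λ.λ.1) (λ.λ.λ.1)))
  →2  (λ.(λ.λ.1) (λ.λ.1)) ((λ.λ.1) (λ.λ.λ.1))
  →3  (λ.λ.1) (λ.λ.1)
  →4  λ.λ.λ.1

Answer: YES — reaches normal form λ.λ.λ.1 in 4 ≤ 7 steps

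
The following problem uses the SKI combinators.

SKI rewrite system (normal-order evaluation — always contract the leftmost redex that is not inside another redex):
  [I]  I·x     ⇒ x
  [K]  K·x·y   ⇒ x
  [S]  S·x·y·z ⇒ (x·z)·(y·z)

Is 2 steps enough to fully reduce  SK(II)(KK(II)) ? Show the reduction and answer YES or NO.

  start: SK(II)(KK(II))
  step 1: K(KK(II))(II(KK(II)))
  step 2: KK(II)

Answer: NO — after 2 steps the term is KK(II), not yet normal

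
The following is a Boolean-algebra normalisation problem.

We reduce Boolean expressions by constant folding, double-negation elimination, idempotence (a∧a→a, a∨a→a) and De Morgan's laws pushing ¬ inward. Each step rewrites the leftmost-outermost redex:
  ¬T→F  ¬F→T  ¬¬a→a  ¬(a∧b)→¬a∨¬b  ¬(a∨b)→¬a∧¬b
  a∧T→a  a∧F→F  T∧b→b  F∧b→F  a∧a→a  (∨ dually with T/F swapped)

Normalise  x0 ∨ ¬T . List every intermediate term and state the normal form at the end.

Answer: normal form = x0  (in 2 steps)

Reduction:
  start: x0 ∨ ¬T
  step 1: x0 ∨ F
  step 2: x0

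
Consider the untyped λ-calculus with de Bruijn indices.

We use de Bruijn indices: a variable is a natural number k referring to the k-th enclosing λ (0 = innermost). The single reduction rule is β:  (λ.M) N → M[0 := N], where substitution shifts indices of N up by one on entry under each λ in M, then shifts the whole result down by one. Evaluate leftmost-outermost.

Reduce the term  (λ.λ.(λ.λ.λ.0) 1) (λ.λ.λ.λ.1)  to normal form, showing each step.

  start: (λ.λ.(λ.λ.λ.0) 1) (λ.λ.λ.λ.1)
  →1  λ.(λ.λ.λ.0) (λ.λ.λ.λ.1)
  →2  λ.λ.λ.0

Answer: normal form = λ.λ.λ.0  (in 2 steps)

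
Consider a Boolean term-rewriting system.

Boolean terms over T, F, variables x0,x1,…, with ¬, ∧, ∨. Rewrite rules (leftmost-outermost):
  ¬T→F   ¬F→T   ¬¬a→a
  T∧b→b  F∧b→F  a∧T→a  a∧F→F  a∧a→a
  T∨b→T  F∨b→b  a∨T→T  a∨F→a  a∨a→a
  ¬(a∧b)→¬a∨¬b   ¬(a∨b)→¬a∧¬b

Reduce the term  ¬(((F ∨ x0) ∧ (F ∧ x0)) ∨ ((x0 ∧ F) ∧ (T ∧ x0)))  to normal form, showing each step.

  start: ¬(((F ∨ x0) ∧ (F ∧ x0)) ∨ ((x0 ∧ F) ∧ (T ∧ x0)))
  [1] ¬((F ∨ x0) ∧ (F ∧ x0)) ∧ ¬((x0 ∧ F) ∧ (T ∧ x0))
  [2] (¬(F ∨ x0) ∨ ¬(F ∧ x0)) ∧ ¬((x0 ∧ F) ∧ (T ∧ x0))
  [3] ((¬F ∧ ¬x0) ∨ ¬(F ∧ x0)) ∧ ¬((x0 ∧ F) ∧ (T ∧ x0))
  [4] ((T ∧ ¬x0) ∨ ¬(F ∧ x0)) ∧ ¬((x0 ∧ F) ∧ (T ∧ x0))
  [5] (¬x0 ∨ ¬(F ∧ x0)) ∧ ¬((x0 ∧ F) ∧ (T ∧ x0))
  [6] (¬x0 ∨ (¬F ∨ ¬x0)) ∧ ¬((x0 ∧ F) ∧ (T ∧ x0))
  [7] (¬x0 ∨ (T ∨ ¬x0)) ∧ ¬((x0 ∧ F) ∧ (T ∧ x0))
  [8] (¬x0 ∨ T) ∧ ¬((x0 ∧ F) ∧ (T ∧ x0))
  [9] T ∧ ¬((x0 ∧ F) ∧ (T ∧ x0))
  [10] ¬((x0 ∧ F) ∧ (T ∧ x0))
  [11] ¬(x0 ∧ F) ∨ ¬(T ∧ x0)
  [12] (¬x0 ∨ ¬F) ∨ ¬(T ∧ x0)
  [13] (¬x0 ∨ T) ∨ ¬(T ∧ x0)
  [14] T ∨ ¬(T ∧ x0)
  [15] T

Answer: normal form = T  (in 15 steps)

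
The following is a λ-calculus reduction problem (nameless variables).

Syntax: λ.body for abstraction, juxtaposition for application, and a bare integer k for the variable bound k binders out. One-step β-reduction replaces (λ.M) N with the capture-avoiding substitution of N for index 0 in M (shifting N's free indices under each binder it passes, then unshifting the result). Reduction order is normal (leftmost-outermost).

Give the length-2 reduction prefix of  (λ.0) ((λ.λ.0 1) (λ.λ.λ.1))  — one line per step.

Answer: after 2 steps: λ.0 (λ.λ.λ.1)

Derivation:
  start: (λ.0) ((λ.λ.0 1) (λ.λ.λ.1))
  [1] (λ.λ.0 1) (λ.λ.λ.1)
  [2] λ.0 (λ.λ.λ.1)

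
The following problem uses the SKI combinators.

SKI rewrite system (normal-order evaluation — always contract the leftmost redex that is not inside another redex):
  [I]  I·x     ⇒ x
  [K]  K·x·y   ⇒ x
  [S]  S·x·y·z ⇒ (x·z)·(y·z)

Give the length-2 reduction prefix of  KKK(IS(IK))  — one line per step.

Answer: after 2 steps: K(S(IK))

Derivation:
  start: KKK(IS(IK))
  step 1: K(IS(IK))
  step 2: K(S(IK))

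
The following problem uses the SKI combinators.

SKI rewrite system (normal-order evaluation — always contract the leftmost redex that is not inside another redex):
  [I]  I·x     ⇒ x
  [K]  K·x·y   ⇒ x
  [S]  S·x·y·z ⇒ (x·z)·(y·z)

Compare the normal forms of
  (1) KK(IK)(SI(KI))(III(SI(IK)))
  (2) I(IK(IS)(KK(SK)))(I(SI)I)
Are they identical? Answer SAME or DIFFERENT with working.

Term A:
  start: KK(IK)(SI(KI))(III(SI(IK)))
  step 1: K(SI(KI))(III(SI(IK)))
  step 2: SI(KI)

Term B:
  start: I(IK(IS)(KK(SK)))(I(SI)I)
  step 1: IK(IS)(KK(SK))(I(SI)I)
  step 2: K(IS)(KK(SK))(I(SI)I)
  step 3: IS(I(SI)I)
  step 4: S(I(SI)I)
  step 5: S(SII)

Answer: DIFFERENT — A ⇓ SI(KI), B ⇓ S(SII)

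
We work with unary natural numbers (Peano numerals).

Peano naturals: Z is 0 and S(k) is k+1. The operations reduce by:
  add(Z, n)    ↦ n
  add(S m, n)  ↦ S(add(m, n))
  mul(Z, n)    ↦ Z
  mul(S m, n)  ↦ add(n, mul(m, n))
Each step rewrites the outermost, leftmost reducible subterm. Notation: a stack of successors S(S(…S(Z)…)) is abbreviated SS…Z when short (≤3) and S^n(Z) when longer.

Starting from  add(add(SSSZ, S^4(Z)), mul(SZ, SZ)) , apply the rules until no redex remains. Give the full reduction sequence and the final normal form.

  start: add(add(SSSZ, S^4(Z)), mul(SZ, SZ))
  [1] add(S(add(SSZ, S^4(Z))), mul(SZ, SZ))
  [2] S(add(add(SSZ, S^4(Z)), mul(SZ, SZ)))
  [3] S(add(S(add(SZ, S^4(Z))), mul(SZ, SZ)))
  [4] S(S(add(add(SZ, S^4(Z)), mul(SZ, SZ))))
  [5] S(S(add(S(add(Z, S^4(Z))), mul(SZ, SZ))))
  [6] S(S(S(add(add(Z, S^4(Z)), mul(SZ, SZ)))))
  [7] S(S(S(add(S^4(Z), mul(SZ, SZ)))))
  [8] S(S(S(S(add(SSSZ, mul(SZ, SZ))))))
  [9] S(S(S(S(S(add(SSZ, mul(SZ, SZ)))))))
  [10] S(S(S(S(S(S(add(SZ, mul(SZ, SZ))))))))
  [11] S(S(S(S(S(S(S(add(Z, mul(SZ, SZ)))))))))
  [12] S(S(S(S(S(S(S(mul(SZ, SZ))))))))
  [13] S(S(S(S(S(S(S(add(SZ, mul(Z, SZ)))))))))
  [14] S(S(S(S(S(S(S(S(add(Z, mul(Z, SZ))))))))))
  [15] S(S(S(S(S(S(S(S(mul(Z, SZ)))))))))
  [16] S^8(Z)

Answer: normal form = S^8(Z)  (in 16 steps)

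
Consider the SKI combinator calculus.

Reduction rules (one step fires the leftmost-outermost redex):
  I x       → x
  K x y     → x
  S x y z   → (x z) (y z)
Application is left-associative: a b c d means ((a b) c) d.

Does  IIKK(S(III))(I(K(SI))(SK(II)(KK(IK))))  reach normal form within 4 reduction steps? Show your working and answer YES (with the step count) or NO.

  start: IIKK(S(III))(I(K(SI))(SK(II)(KK(IK))))
  →1  IKK(S(III))(I(K(SI))(SK(II)(KK(IK))))
  →2  KK(S(III))(I(K(SI))(SK(II)(KK(IK))))
  →3  K(I(K(SI))(SK(II)(KK(IK))))
  →4  K(K(SI)(SK(II)(KK(IK))))

Answer: NO — after 4 steps the term is K(K(SI)(SK(II)(KK(IK)))), not yet normal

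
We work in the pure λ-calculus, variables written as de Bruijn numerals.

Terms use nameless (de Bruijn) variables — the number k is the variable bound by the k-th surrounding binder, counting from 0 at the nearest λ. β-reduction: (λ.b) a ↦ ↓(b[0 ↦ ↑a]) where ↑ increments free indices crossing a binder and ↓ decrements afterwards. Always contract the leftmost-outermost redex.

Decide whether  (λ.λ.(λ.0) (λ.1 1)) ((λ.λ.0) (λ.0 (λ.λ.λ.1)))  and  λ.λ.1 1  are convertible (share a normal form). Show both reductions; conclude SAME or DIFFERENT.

Term A:
  start: (λ.λ.(λ.0) (λ.1 1)) ((λ.λ.0) (λ.0 (λ.λ.λ.1)))
  [1] λ.(λ.0) (λ.1 1)
  [2] λ.λ.1 1

Term B:
  start: λ.λ.1 1

Answer: SAME — A ⇓ λ.λ.1 1, B ⇓ λ.λ.1 1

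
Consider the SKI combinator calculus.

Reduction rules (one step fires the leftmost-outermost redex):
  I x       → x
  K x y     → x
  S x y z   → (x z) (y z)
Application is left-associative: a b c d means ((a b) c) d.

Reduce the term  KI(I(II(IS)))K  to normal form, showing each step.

Answer: normal form = K  (in 2 steps)

Working:
  start: KI(I(II(IS)))K
  [1] IK
  [2] K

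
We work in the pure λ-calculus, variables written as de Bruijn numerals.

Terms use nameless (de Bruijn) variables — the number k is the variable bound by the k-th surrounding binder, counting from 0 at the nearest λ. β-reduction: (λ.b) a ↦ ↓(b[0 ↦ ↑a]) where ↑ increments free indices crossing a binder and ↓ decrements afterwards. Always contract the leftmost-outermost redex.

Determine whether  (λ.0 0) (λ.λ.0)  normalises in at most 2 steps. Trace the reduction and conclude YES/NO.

Answer: YES — reaches normal form λ.0 in 2 ≤ 2 steps

Reduction:
  start: (λ.0 0) (λ.λ.0)
  step 1: (λ.λ.0) (λ.λ.0)
  step 2: λ.0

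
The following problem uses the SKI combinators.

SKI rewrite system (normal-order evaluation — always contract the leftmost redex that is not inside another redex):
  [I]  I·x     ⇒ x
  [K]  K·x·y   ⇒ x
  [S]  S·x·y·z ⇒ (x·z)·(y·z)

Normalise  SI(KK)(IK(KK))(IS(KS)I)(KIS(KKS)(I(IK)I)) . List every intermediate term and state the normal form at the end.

Answer: normal form = K(K(KI))  (in 10 steps)

Working:
  start: SI(KK)(IK(KK))(IS(KS)I)(KIS(KKS)(I(IK)I))
  step 1: I(IK(KK))(KK(IK(KK)))(IS(KS)I)(KIS(KKS)(I(IK)I))
  step 2: IK(KK)(KK(IK(KK)))(IS(KS)I)(KIS(KKS)(I(IK)I))
  step 3: K(KK)(KK(IK(KK)))(IS(KS)I)(KIS(KKS)(I(IK)I))
  step 4: KK(IS(KS)I)(KIS(KKS)(I(IK)I))
  step 5: K(KIS(KKS)(I(IK)I))
  step 6: K(I(KKS)(I(IK)I))
  step 7: K(KKS(I(IK)I))
  step 8: K(K(I(IK)I))
  step 9: K(K(IKI))
  step 10: K(K(KI))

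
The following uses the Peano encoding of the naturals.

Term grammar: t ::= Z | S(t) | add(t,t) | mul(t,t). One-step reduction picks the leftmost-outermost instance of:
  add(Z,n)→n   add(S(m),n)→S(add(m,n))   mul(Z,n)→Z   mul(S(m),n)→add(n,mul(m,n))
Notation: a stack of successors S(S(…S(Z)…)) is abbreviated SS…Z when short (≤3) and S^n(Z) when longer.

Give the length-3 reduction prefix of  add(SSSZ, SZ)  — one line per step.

  start: add(SSSZ, SZ)
  [1] S(add(SSZ, SZ))
  [2] S(S(add(SZ, SZ)))
  [3] S(S(S(add(Z, SZ))))

Answer: after 3 steps: S(S(S(add(Z, SZ))))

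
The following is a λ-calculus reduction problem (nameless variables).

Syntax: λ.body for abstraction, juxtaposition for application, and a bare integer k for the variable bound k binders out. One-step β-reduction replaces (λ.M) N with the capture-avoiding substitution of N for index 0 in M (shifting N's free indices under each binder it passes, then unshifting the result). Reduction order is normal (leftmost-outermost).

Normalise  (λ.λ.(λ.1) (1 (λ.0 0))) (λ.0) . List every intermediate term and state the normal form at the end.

Answer: normal form = λ.0  (in 2 steps)

Derivation:
  start: (λ.λ.(λ.1) (1 (λ.0 0))) (λ.0)
  step 1: λ.(λ.1) ((λ.0) (λ.0 0))
  step 2: λ.0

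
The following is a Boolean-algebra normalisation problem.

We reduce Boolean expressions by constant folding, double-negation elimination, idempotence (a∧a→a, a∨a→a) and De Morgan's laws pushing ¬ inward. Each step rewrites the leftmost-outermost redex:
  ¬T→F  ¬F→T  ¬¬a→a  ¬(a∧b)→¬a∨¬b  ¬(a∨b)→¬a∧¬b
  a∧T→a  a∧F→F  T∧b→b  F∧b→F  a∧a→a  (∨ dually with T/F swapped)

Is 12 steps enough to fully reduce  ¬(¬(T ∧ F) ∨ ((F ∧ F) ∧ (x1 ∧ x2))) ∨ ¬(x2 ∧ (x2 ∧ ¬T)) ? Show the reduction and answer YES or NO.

Answer: YES — reaches normal form T in 10 ≤ 12 steps

Working:
  start: ¬(¬(T ∧ F) ∨ ((F ∧ F) ∧ (x1 ∧ x2))) ∨ ¬(x2 ∧ (x2 ∧ ¬T))
  step 1: (¬¬(T ∧ F) ∧ ¬((F ∧ F) ∧ (x1 ∧ x2))) ∨ ¬(x2 ∧ (x2 ∧ ¬T))
  step 2: ((T ∧ F) ∧ ¬((F ∧ F) ∧ (x1 ∧ x2))) ∨ ¬(x2 ∧ (x2 ∧ ¬T))
  step 3: (F ∧ ¬((F ∧ F) ∧ (x1 ∧ x2))) ∨ ¬(x2 ∧ (x2 ∧ ¬T))
  step 4: F ∨ ¬(x2 ∧ (x2 ∧ ¬T))
  step 5: ¬(x2 ∧ (x2 ∧ ¬T))
  step 6: ¬x2 ∨ ¬(x2 ∧ ¬T)
  step 7: ¬x2 ∨ (¬x2 ∨ ¬¬T)
  step 8: ¬x2 ∨ (¬x2 ∨ T)
  step 9: ¬x2 ∨ T
  step 10: T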